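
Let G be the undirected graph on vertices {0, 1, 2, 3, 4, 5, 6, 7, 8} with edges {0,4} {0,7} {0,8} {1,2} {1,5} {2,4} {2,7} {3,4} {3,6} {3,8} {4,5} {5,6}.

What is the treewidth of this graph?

3

A width-3 tree decomposition is:
Bags: B1 = {3, 5, 6, 8}  B2 = {3, 4, 5, 8}  B3 = {0, 4, 5, 8}  B4 = {0, 1, 4, 5}  B5 = {0, 1, 2, 4}  B6 = {0, 1, 2, 7}
Tree: B1–B2, B2–B3, B3–B4, B4–B5, B5–B6
The largest bag has 4 vertices, giving width 3; this decomposition certifies tw(G) ≤ 3. For the lower bound: the 4 vertex sets {3,6,8}, {5}, {4}, {0,1,2,7} are disjoint, each induces a connected subgraph, and every pair is joined by at least one edge of G. Contracting each set to a single vertex therefore yields K_{4} as a minor, and since treewidth is minor-monotone, tw(G) ≥ tw(K_{4}) = 3. The upper and lower bounds meet at 3, so that is the treewidth.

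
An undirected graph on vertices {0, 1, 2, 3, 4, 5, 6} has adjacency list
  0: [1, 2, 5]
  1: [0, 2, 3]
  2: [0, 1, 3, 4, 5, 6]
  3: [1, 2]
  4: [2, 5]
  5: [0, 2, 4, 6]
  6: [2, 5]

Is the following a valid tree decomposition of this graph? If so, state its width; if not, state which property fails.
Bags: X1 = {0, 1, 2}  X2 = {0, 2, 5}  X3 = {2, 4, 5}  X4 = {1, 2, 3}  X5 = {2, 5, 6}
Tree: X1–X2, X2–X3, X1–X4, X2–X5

Checking the three conditions: (i) the bags cover all of {0, 1, 2, 3, 4, 5, 6}; (ii) for each edge, some bag contains both endpoints; (iii) the bags containing any fixed vertex form a subtree. All hold, so the decomposition is valid with width 3 − 1 = 2.

Yes; width 2.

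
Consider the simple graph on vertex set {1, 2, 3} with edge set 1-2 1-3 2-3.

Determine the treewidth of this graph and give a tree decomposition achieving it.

Treewidth 2.
One optimal decomposition is:
Bags: B1 = {1, 2, 3}
Tree: (single bag)

With just one bag of size 3, the width is 3 − 1 = 2, so tw(G) ≤ 2. For the lower bound, the 3 vertices {1, 2, 3} are pairwise adjacent, and any tree decomposition puts a clique entirely inside one bag — forcing width ≥ 2. Hence tw(G) = 2 exactly.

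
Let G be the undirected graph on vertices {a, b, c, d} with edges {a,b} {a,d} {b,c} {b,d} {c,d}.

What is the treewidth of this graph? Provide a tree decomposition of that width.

Each bag holds 3 vertices, so the decomposition has width 2, which upper-bounds the treewidth. For the lower bound, the 3 vertices {b, c, d} are pairwise adjacent, and any tree decomposition puts a clique entirely inside one bag — forcing width ≥ 2. The upper and lower bounds meet at 2, so that is the treewidth.

Treewidth 2.
One such decomposition:
Bags: B1 = {b, c, d}  B2 = {a, b, d}
Tree: B1–B2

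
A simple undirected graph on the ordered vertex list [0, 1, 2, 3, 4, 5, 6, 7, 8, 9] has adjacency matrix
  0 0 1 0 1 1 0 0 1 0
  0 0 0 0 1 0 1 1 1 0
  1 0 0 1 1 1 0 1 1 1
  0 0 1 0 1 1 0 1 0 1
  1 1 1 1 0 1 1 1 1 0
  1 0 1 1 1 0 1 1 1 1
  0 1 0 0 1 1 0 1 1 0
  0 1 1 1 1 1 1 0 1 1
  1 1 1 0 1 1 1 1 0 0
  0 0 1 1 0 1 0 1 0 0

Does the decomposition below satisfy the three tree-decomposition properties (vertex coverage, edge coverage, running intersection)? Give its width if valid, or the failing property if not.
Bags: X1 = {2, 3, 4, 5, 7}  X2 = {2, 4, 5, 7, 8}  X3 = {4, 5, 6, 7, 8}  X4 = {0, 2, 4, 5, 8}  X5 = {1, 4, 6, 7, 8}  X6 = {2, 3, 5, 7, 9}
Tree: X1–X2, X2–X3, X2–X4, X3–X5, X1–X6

Yes; width 4.

Checking the three conditions: (i) the bags cover all of {0, 1, 2, 3, 4, 5, 6, 7, 8, 9}; (ii) for each edge, some bag contains both endpoints; (iii) the bags containing any fixed vertex form a subtree. All hold, so the decomposition is valid with width 5 − 1 = 4.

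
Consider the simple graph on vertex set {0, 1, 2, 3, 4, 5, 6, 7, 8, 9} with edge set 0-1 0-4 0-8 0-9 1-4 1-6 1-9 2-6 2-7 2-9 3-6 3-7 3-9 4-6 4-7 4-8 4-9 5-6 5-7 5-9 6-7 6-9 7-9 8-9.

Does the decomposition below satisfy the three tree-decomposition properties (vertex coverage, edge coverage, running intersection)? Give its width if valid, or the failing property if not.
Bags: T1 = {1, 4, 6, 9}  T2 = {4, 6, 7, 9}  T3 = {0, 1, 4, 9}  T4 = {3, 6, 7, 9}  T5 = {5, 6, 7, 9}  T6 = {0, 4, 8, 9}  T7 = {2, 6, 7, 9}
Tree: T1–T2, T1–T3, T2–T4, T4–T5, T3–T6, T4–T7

Yes; width 3.

Checking the three conditions: (i) the bags cover all of {0, 1, 2, 3, 4, 5, 6, 7, 8, 9}; (ii) for each edge, some bag contains both endpoints; (iii) the bags containing any fixed vertex form a subtree. All hold, so the decomposition is valid with width 4 − 1 = 3.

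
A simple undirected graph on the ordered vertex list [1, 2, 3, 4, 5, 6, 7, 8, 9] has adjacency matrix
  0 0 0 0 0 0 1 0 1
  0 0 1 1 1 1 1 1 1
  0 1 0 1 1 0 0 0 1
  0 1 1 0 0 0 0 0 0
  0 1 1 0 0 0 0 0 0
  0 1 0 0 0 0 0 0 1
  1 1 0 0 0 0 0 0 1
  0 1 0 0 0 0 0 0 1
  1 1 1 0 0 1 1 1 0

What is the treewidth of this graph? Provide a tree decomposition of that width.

The largest bag has 3 vertices, giving width 2; this decomposition certifies tw(G) ≤ 2. Conversely, {1, 7, 9} is a clique of size 3, and the vertices of any clique must share a bag in every tree decomposition; so some bag has ≥ 3 vertices and tw(G) ≥ 2. Combining the bounds, tw(G) = 2.

Treewidth 2.
One such decomposition:
Bags: B1 = {2, 3, 9}  B2 = {2, 3, 5}  B3 = {2, 6, 9}  B4 = {2, 8, 9}  B5 = {2, 7, 9}  B6 = {2, 3, 4}  B7 = {1, 7, 9}
Tree: B1–B2, B1–B3, B3–B4, B3–B5, B2–B6, B5–B7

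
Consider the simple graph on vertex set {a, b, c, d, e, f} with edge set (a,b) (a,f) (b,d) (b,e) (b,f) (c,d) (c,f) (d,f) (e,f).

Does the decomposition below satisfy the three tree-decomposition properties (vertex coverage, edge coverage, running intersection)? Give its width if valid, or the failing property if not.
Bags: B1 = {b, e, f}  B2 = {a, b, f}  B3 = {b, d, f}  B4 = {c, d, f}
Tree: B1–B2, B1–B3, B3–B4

Vertex coverage: the bags together contain {a, b, c, d, e, f}, the full vertex set. Edge coverage: each edge of G has both endpoints in at least one bag. Running intersection: for every vertex, the bags containing it form a connected subtree. All three properties hold, so this is a valid tree decomposition of width max|bag| − 1 = 2, and hence tw(G) ≤ 2.

Yes; width 2.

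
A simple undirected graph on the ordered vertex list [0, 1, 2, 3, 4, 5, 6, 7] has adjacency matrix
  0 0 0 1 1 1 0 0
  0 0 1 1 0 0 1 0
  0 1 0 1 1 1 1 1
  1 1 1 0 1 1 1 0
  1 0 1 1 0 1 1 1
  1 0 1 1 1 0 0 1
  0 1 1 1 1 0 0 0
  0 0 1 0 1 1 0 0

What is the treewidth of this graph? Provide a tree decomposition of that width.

The largest bag has 4 vertices, giving width 3; this decomposition certifies tw(G) ≤ 3. Conversely, {0, 3, 4, 5} is a clique of size 4, and the vertices of any clique must share a bag in every tree decomposition; so some bag has ≥ 4 vertices and tw(G) ≥ 3. The upper and lower bounds meet at 3, so that is the treewidth.

Treewidth 3.
Bags: B1 = {2, 3, 4, 6}  B2 = {2, 3, 4, 5}  B3 = {0, 3, 4, 5}  B4 = {1, 2, 3, 6}  B5 = {2, 4, 5, 7}
Tree: B1–B2, B2–B3, B1–B4, B2–B5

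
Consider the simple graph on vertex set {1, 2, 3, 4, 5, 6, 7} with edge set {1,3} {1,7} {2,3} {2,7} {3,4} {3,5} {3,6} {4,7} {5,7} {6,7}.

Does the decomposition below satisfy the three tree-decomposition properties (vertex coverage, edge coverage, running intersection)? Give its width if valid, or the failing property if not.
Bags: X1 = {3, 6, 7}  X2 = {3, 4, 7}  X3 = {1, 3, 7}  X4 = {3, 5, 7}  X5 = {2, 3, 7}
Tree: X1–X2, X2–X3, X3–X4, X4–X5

Yes; width 2.

Every vertex of G appears in some bag (union = {1, 2, 3, 4, 5, 6, 7}); every edge is covered by a bag; and for each vertex v the set of bags containing v is connected in the bag tree. The decomposition is therefore valid. The largest bag has 3 vertices, so the width is 2.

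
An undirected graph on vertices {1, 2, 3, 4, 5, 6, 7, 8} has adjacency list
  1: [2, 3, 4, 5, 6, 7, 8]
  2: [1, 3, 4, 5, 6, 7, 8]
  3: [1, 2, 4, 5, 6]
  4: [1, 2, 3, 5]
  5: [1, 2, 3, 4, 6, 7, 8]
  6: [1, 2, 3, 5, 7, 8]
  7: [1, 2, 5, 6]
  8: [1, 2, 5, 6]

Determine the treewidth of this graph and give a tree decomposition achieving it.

The largest bag has 5 vertices, giving width 4; this decomposition certifies tw(G) ≤ 4. For the lower bound, the 5 vertices {1, 2, 3, 4, 5} are pairwise adjacent, and any tree decomposition puts a clique entirely inside one bag — forcing width ≥ 4. Combining the bounds, tw(G) = 4.

Treewidth 4.
Bags: B1 = {1, 2, 3, 5, 6}  B2 = {1, 2, 5, 6, 7}  B3 = {1, 2, 5, 6, 8}  B4 = {1, 2, 3, 4, 5}
Tree: B1–B2, B1–B3, B1–B4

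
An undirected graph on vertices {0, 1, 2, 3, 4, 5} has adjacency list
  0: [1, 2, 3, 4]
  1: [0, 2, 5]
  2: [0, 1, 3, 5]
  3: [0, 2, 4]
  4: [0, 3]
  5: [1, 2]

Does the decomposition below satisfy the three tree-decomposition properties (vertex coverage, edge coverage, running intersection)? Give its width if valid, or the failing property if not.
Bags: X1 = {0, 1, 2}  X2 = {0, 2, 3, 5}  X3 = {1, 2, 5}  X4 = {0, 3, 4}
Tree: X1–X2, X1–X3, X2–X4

No — bags containing vertex 5 are not connected in the tree.

A tree decomposition must satisfy three properties: every vertex lies in some bag; for every edge, both endpoints lie together in some bag; and for every vertex, the bags containing it form a connected subtree. Here bags containing vertex 5 are not connected in the tree, so the decomposition is invalid.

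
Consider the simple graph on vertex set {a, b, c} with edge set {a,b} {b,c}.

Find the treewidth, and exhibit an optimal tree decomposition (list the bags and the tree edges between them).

The largest bag has 2 vertices, giving width 1; this decomposition certifies tw(G) ≤ 1. Any graph with an edge has treewidth ≥ 1, and G has the edge b–c. Hence tw(G) = 1 exactly.

Treewidth 1.
Bags: B1 = {b, c}  B2 = {a, b}
Tree: B1–B2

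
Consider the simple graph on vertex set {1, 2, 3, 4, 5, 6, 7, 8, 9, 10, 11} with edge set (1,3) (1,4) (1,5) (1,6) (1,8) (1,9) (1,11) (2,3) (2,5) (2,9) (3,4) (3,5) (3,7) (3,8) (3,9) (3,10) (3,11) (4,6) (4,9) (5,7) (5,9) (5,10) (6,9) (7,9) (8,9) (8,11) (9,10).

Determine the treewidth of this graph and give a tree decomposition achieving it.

Treewidth 3.
One such decomposition:
Bags: B1 = {1, 3, 8, 9}  B2 = {1, 3, 5, 9}  B3 = {3, 5, 9, 10}  B4 = {1, 3, 8, 11}  B5 = {3, 5, 7, 9}  B6 = {1, 3, 4, 9}  B7 = {1, 4, 6, 9}  B8 = {2, 3, 5, 9}
Tree: B1–B2, B2–B3, B1–B4, B3–B5, B2–B6, B6–B7, B2–B8

The largest bag has 4 vertices, giving width 3; this decomposition certifies tw(G) ≤ 3. Conversely, {1, 3, 8, 9} is a clique of size 4, and the vertices of any clique must share a bag in every tree decomposition; so some bag has ≥ 4 vertices and tw(G) ≥ 3. Hence tw(G) = 3 exactly.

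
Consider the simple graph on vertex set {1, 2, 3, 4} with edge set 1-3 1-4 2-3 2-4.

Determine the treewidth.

2

A width-2 tree decomposition is:
Bags: B1 = {1, 3, 4}  B2 = {2, 3, 4}
Tree: B1–B2
Each bag holds 3 vertices, so the decomposition has width 2, which upper-bounds the treewidth. Since 3–1–4–2–3 is a cycle in G, G is not acyclic. Forests are exactly the graphs of treewidth ≤ 1, so tw(G) ≥ 2. The upper and lower bounds meet at 2, so that is the treewidth.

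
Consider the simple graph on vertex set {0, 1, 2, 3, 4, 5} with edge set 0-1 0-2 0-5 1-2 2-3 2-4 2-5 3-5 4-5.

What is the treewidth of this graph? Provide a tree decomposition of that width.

The largest bag has 3 vertices, giving width 2; this decomposition certifies tw(G) ≤ 2. Conversely, {0, 1, 2} is a clique of size 3, and the vertices of any clique must share a bag in every tree decomposition; so some bag has ≥ 3 vertices and tw(G) ≥ 2. Therefore the treewidth is 2.

Treewidth 2.
Bags: B1 = {0, 2, 5}  B2 = {2, 3, 5}  B3 = {0, 1, 2}  B4 = {2, 4, 5}
Tree: B1–B2, B1–B3, B2–B4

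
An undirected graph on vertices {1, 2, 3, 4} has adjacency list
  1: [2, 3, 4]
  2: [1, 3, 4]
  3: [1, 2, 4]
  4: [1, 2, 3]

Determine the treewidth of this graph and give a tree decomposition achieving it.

With just one bag of size 4, the width is 4 − 1 = 3, so tw(G) ≤ 3. Conversely, {1, 2, 3, 4} is a clique of size 4, and the vertices of any clique must share a bag in every tree decomposition; so some bag has ≥ 4 vertices and tw(G) ≥ 3. Therefore the treewidth is 3.

Treewidth 3.
One such decomposition:
Bags: B1 = {1, 2, 3, 4}
Tree: (single bag)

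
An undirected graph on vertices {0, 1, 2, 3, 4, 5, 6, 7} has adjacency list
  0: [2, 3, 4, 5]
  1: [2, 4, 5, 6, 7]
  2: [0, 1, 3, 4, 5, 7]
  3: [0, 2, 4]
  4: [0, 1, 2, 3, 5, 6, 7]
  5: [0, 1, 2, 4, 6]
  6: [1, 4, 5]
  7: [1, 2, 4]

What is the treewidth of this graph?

A width-3 tree decomposition is:
Bags: B1 = {1, 4, 5, 6}  B2 = {1, 2, 4, 5}  B3 = {0, 2, 4, 5}  B4 = {0, 2, 3, 4}  B5 = {1, 2, 4, 7}
Tree: B1–B2, B2–B3, B3–B4, B2–B5
The largest bag has 4 vertices, giving width 3; this decomposition certifies tw(G) ≤ 3. Conversely, {0, 2, 3, 4} is a clique of size 4, and the vertices of any clique must share a bag in every tree decomposition; so some bag has ≥ 4 vertices and tw(G) ≥ 3. Hence tw(G) = 3 exactly.

3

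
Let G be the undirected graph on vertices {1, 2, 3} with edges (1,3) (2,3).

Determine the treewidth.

1

A width-1 tree decomposition is:
Bags: B1 = {2, 3}  B2 = {1, 3}
Tree: B1–B2
Every bag has size at most 2, so the width is 2 − 1 = 1 and tw(G) ≤ 1. Any graph with an edge has treewidth ≥ 1, and G has the edge 2–3. Hence tw(G) = 1 exactly.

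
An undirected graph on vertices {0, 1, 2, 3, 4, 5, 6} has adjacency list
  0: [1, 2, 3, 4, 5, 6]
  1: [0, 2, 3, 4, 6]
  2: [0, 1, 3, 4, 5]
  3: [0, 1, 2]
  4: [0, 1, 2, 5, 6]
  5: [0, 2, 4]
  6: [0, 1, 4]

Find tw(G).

3

A width-3 tree decomposition is:
Bags: B1 = {0, 1, 2, 4}  B2 = {0, 2, 4, 5}  B3 = {0, 1, 2, 3}  B4 = {0, 1, 4, 6}
Tree: B1–B2, B1–B3, B1–B4
The largest bag has 4 vertices, giving width 3; this decomposition certifies tw(G) ≤ 3. Conversely, {0, 1, 2, 3} is a clique of size 4, and the vertices of any clique must share a bag in every tree decomposition; so some bag has ≥ 4 vertices and tw(G) ≥ 3. The upper and lower bounds meet at 3, so that is the treewidth.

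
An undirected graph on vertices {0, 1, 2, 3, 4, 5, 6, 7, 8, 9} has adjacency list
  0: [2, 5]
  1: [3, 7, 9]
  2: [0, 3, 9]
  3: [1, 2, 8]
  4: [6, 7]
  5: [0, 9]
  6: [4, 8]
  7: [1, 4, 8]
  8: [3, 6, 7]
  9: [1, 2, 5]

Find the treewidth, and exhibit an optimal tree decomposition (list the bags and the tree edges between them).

Every bag has size at most 3, so the width is 3 − 1 = 2 and tw(G) ≤ 2. For the lower bound, G contains the cycle 6–4–7–8–6, so G is not a forest; only forests have treewidth ≤ 1, hence tw(G) ≥ 2. The upper and lower bounds meet at 2, so that is the treewidth.

Treewidth 2.
One optimal decomposition is:
Bags: B1 = {4, 6, 8}  B2 = {4, 7, 8}  B3 = {3, 7, 8}  B4 = {1, 3, 7}  B5 = {1, 2, 3}  B6 = {1, 2, 9}  B7 = {0, 2, 9}  B8 = {0, 5, 9}
Tree: B1–B2, B2–B3, B3–B4, B4–B5, B5–B6, B6–B7, B7–B8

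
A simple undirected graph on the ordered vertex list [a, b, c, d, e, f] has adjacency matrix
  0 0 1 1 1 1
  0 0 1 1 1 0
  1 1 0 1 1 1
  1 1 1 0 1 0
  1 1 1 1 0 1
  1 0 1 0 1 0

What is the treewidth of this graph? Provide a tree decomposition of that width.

Each bag holds 4 vertices, so the decomposition has width 3, which upper-bounds the treewidth. On the other hand G contains the 4-clique {a, c, d, e}. A clique must lie in a single bag of any decomposition, so no decomposition can have width below 3. Hence tw(G) = 3 exactly.

Treewidth 3.
One optimal decomposition is:
Bags: B1 = {a, c, d, e}  B2 = {b, c, d, e}  B3 = {a, c, e, f}
Tree: B1–B2, B1–B3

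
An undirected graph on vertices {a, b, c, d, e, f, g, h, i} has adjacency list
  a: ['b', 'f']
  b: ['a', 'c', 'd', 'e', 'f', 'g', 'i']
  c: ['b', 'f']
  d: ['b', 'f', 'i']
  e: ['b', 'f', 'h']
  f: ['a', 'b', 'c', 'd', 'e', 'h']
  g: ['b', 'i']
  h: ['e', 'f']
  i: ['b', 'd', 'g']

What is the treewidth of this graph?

A width-2 tree decomposition is:
Bags: B1 = {b, d, f}  B2 = {b, c, f}  B3 = {b, d, i}  B4 = {b, g, i}  B5 = {a, b, f}  B6 = {b, e, f}  B7 = {e, f, h}
Tree: B1–B2, B1–B3, B3–B4, B2–B5, B1–B6, B6–B7
The largest bag has 3 vertices, giving width 2; this decomposition certifies tw(G) ≤ 2. Conversely, {e, f, h} is a clique of size 3, and the vertices of any clique must share a bag in every tree decomposition; so some bag has ≥ 3 vertices and tw(G) ≥ 2. Hence tw(G) = 2 exactly.

2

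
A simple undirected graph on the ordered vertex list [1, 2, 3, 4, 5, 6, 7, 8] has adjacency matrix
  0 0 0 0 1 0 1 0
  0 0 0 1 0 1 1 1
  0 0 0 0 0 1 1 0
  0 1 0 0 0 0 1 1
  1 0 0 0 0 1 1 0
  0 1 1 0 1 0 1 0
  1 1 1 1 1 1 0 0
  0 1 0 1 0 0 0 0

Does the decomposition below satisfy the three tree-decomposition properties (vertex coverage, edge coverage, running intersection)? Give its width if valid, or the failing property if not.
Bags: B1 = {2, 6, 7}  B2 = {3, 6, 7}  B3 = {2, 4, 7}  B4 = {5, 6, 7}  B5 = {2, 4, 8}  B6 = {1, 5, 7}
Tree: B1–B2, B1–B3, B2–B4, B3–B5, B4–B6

Vertex coverage: the bags together contain {1, 2, 3, 4, 5, 6, 7, 8}, the full vertex set. Edge coverage: each edge of G has both endpoints in at least one bag. Running intersection: for every vertex, the bags containing it form a connected subtree. All three properties hold, so this is a valid tree decomposition of width max|bag| − 1 = 2, and hence tw(G) ≤ 2.

Yes; width 2.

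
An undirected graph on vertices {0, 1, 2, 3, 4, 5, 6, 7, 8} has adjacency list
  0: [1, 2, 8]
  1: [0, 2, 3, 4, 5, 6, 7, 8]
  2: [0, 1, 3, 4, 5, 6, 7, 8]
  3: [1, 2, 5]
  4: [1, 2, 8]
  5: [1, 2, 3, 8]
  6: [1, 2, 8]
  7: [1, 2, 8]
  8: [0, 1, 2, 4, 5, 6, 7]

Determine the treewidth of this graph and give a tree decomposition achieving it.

The largest bag has 4 vertices, giving width 3; this decomposition certifies tw(G) ≤ 3. On the other hand G contains the 4-clique {0, 1, 2, 8}. A clique must lie in a single bag of any decomposition, so no decomposition can have width below 3. Hence tw(G) = 3 exactly.

Treewidth 3.
One optimal decomposition is:
Bags: B1 = {0, 1, 2, 8}  B2 = {1, 2, 5, 8}  B3 = {1, 2, 7, 8}  B4 = {1, 2, 3, 5}  B5 = {1, 2, 4, 8}  B6 = {1, 2, 6, 8}
Tree: B1–B2, B2–B3, B2–B4, B2–B5, B3–B6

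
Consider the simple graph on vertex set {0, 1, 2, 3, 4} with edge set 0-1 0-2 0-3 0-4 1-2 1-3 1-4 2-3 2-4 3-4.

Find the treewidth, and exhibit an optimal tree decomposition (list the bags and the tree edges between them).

Treewidth 4.
One such decomposition:
Bags: B1 = {0, 1, 2, 3, 4}
Tree: (single bag)

With just one bag of size 5, the width is 5 − 1 = 4, so tw(G) ≤ 4. For the lower bound, the 5 vertices {0, 1, 2, 3, 4} are pairwise adjacent, and any tree decomposition puts a clique entirely inside one bag — forcing width ≥ 4. Therefore the treewidth is 4.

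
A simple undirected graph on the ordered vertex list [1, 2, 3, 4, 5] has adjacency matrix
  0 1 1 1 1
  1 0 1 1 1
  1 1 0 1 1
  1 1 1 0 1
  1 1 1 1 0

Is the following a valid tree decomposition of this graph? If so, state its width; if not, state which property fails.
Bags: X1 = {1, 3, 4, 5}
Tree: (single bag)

No — vertex 2 appears in no bag.

A tree decomposition must satisfy three properties: every vertex lies in some bag; for every edge, both endpoints lie together in some bag; and for every vertex, the bags containing it form a connected subtree. Here vertex 2 appears in no bag, so the decomposition is invalid.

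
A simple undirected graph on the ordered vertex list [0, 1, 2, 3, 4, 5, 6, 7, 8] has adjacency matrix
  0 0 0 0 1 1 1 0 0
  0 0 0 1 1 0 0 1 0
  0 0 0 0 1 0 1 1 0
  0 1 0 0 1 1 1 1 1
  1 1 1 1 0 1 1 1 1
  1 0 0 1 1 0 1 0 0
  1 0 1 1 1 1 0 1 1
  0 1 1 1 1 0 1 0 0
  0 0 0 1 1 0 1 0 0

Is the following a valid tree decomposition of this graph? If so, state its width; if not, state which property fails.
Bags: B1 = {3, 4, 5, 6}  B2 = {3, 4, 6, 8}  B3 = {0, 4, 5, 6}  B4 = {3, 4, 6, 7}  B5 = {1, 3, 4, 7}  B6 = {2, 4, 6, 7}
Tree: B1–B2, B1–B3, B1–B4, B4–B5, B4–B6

Vertex coverage: the bags together contain {0, 1, 2, 3, 4, 5, 6, 7, 8}, the full vertex set. Edge coverage: each edge of G has both endpoints in at least one bag. Running intersection: for every vertex, the bags containing it form a connected subtree. All three properties hold, so this is a valid tree decomposition of width max|bag| − 1 = 3, and hence tw(G) ≤ 3.

Yes; width 3.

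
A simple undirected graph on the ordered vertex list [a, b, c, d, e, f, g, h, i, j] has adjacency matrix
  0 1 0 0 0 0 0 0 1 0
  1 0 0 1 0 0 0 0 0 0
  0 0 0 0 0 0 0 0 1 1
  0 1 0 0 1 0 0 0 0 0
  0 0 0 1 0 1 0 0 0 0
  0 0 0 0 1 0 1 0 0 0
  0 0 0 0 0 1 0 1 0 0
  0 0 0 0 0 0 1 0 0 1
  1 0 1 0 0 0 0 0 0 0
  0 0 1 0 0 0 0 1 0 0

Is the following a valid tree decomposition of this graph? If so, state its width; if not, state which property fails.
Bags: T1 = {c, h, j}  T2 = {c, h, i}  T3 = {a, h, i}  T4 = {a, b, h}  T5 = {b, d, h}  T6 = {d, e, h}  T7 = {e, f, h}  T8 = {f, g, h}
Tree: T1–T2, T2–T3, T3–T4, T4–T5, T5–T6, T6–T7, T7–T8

Checking the three conditions: (i) the bags cover all of {a, b, c, d, e, f, g, h, i, j}; (ii) for each edge, some bag contains both endpoints; (iii) the bags containing any fixed vertex form a subtree. All hold, so the decomposition is valid with width 3 − 1 = 2.

Yes; width 2.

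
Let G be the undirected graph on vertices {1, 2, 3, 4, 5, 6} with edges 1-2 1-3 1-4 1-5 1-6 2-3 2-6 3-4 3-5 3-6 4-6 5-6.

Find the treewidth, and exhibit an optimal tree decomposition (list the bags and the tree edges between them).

Each bag holds 4 vertices, so the decomposition has width 3, which upper-bounds the treewidth. Conversely, {1, 2, 3, 6} is a clique of size 4, and the vertices of any clique must share a bag in every tree decomposition; so some bag has ≥ 4 vertices and tw(G) ≥ 3. Hence tw(G) = 3 exactly.

Treewidth 3.
Bags: B1 = {1, 3, 5, 6}  B2 = {1, 2, 3, 6}  B3 = {1, 3, 4, 6}
Tree: B1–B2, B1–B3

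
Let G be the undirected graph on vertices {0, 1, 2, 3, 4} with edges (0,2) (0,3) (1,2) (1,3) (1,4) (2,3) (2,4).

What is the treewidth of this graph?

2

A width-2 tree decomposition is:
Bags: B1 = {1, 2, 3}  B2 = {0, 2, 3}  B3 = {1, 2, 4}
Tree: B1–B2, B1–B3
The largest bag has 3 vertices, giving width 2; this decomposition certifies tw(G) ≤ 2. On the other hand G contains the 3-clique {0, 2, 3}. A clique must lie in a single bag of any decomposition, so no decomposition can have width below 2. The upper and lower bounds meet at 2, so that is the treewidth.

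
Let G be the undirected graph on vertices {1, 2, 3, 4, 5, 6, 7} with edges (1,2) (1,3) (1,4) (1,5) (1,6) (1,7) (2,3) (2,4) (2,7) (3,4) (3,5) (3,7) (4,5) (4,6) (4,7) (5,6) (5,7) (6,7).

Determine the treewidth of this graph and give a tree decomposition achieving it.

Each bag holds 5 vertices, so the decomposition has width 4, which upper-bounds the treewidth. On the other hand G contains the 5-clique {1, 2, 3, 4, 7}. A clique must lie in a single bag of any decomposition, so no decomposition can have width below 4. Therefore the treewidth is 4.

Treewidth 4.
Bags: B1 = {1, 4, 5, 6, 7}  B2 = {1, 3, 4, 5, 7}  B3 = {1, 2, 3, 4, 7}
Tree: B1–B2, B2–B3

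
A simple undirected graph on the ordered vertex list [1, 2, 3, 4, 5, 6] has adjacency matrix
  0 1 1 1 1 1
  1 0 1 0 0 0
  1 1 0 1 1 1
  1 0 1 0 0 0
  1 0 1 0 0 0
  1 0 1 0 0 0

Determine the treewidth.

A width-2 tree decomposition is:
Bags: B1 = {1, 3, 6}  B2 = {1, 2, 3}  B3 = {1, 3, 4}  B4 = {1, 3, 5}
Tree: B1–B2, B2–B3, B1–B4
Every bag has size at most 3, so the width is 3 − 1 = 2 and tw(G) ≤ 2. On the other hand G contains the 3-clique {1, 2, 3}. A clique must lie in a single bag of any decomposition, so no decomposition can have width below 2. Hence tw(G) = 2 exactly.

2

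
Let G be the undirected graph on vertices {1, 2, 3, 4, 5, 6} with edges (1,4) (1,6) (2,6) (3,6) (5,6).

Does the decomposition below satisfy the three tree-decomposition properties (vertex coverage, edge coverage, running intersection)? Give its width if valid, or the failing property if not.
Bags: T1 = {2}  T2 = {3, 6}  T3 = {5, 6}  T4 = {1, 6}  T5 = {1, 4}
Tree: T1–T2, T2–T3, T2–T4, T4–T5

No — edge (6,2) lies in no bag.

A tree decomposition must satisfy three properties: every vertex lies in some bag; for every edge, both endpoints lie together in some bag; and for every vertex, the bags containing it form a connected subtree. Here edge (6,2) lies in no bag, so the decomposition is invalid.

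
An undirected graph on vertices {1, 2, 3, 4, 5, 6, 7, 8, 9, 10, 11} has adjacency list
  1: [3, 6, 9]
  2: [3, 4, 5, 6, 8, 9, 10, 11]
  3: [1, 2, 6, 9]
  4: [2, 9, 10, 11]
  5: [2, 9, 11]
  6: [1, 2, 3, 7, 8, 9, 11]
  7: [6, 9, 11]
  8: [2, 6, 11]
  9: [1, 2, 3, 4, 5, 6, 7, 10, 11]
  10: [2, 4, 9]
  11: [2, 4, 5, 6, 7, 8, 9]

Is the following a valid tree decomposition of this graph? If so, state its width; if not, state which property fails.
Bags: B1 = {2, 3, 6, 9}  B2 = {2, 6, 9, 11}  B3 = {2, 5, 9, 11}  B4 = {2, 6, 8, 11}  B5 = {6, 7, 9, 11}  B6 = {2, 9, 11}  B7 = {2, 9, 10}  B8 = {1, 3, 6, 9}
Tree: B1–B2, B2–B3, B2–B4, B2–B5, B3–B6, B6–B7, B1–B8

No — vertex 4 appears in no bag.

A tree decomposition must satisfy three properties: every vertex lies in some bag; for every edge, both endpoints lie together in some bag; and for every vertex, the bags containing it form a connected subtree. Here vertex 4 appears in no bag, so the decomposition is invalid.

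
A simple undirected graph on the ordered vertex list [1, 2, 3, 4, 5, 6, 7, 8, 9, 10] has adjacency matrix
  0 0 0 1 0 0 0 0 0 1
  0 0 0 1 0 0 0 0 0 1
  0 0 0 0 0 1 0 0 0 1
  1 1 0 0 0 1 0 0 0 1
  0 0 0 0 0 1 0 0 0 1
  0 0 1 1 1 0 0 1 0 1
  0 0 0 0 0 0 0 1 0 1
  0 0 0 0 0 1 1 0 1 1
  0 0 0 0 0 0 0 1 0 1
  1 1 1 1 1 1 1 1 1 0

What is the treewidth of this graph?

A width-2 tree decomposition is:
Bags: B1 = {2, 4, 10}  B2 = {1, 4, 10}  B3 = {4, 6, 10}  B4 = {5, 6, 10}  B5 = {6, 8, 10}  B6 = {7, 8, 10}  B7 = {8, 9, 10}  B8 = {3, 6, 10}
Tree: B1–B2, B2–B3, B3–B4, B4–B5, B5–B6, B6–B7, B5–B8
Each bag holds 3 vertices, so the decomposition has width 2, which upper-bounds the treewidth. Conversely, {1, 4, 10} is a clique of size 3, and the vertices of any clique must share a bag in every tree decomposition; so some bag has ≥ 3 vertices and tw(G) ≥ 2. Therefore the treewidth is 2.

2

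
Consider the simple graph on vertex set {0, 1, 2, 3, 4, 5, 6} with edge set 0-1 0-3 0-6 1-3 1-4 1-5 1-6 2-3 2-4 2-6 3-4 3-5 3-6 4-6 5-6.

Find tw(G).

3

A width-3 tree decomposition is:
Bags: B1 = {1, 3, 4, 6}  B2 = {2, 3, 4, 6}  B3 = {0, 1, 3, 6}  B4 = {1, 3, 5, 6}
Tree: B1–B2, B1–B3, B1–B4
Each bag holds 4 vertices, so the decomposition has width 3, which upper-bounds the treewidth. Conversely, {0, 1, 3, 6} is a clique of size 4, and the vertices of any clique must share a bag in every tree decomposition; so some bag has ≥ 4 vertices and tw(G) ≥ 3. Therefore the treewidth is 3.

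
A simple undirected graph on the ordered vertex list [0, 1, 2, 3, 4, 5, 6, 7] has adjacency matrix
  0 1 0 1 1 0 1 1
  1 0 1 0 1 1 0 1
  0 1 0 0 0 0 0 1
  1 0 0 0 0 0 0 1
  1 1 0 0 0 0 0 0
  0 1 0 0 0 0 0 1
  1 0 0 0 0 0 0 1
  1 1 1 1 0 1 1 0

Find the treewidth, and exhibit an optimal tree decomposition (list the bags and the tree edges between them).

Treewidth 2.
One optimal decomposition is:
Bags: B1 = {0, 1, 7}  B2 = {0, 6, 7}  B3 = {1, 2, 7}  B4 = {1, 5, 7}  B5 = {0, 1, 4}  B6 = {0, 3, 7}
Tree: B1–B2, B1–B3, B3–B4, B1–B5, B2–B6

The largest bag has 3 vertices, giving width 2; this decomposition certifies tw(G) ≤ 2. On the other hand G contains the 3-clique {0, 1, 4}. A clique must lie in a single bag of any decomposition, so no decomposition can have width below 2. The upper and lower bounds meet at 2, so that is the treewidth.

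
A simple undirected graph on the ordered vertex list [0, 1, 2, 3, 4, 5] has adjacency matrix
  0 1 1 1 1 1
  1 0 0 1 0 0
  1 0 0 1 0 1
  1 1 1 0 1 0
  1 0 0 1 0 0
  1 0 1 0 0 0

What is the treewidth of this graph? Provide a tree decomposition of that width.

Treewidth 2.
Bags: B1 = {0, 2, 3}  B2 = {0, 1, 3}  B3 = {0, 3, 4}  B4 = {0, 2, 5}
Tree: B1–B2, B1–B3, B1–B4

The largest bag has 3 vertices, giving width 2; this decomposition certifies tw(G) ≤ 2. On the other hand G contains the 3-clique {0, 1, 3}. A clique must lie in a single bag of any decomposition, so no decomposition can have width below 2. The upper and lower bounds meet at 2, so that is the treewidth.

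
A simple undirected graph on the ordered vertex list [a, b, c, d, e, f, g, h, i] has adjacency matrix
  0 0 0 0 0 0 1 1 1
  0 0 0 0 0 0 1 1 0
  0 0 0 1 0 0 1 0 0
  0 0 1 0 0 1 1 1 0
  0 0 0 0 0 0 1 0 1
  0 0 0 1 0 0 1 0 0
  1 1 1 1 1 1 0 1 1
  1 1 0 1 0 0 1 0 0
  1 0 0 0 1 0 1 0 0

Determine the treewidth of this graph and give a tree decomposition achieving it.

Treewidth 2.
One optimal decomposition is:
Bags: B1 = {d, f, g}  B2 = {d, g, h}  B3 = {a, g, h}  B4 = {a, g, i}  B5 = {c, d, g}  B6 = {b, g, h}  B7 = {e, g, i}
Tree: B1–B2, B2–B3, B3–B4, B1–B5, B2–B6, B4–B7

Every bag has size at most 3, so the width is 3 − 1 = 2 and tw(G) ≤ 2. Conversely, {d, g, h} is a clique of size 3, and the vertices of any clique must share a bag in every tree decomposition; so some bag has ≥ 3 vertices and tw(G) ≥ 2. The upper and lower bounds meet at 2, so that is the treewidth.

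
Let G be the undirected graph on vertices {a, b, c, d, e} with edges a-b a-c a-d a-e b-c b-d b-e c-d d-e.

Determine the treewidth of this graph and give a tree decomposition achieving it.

Treewidth 3.
One such decomposition:
Bags: B1 = {a, b, d, e}  B2 = {a, b, c, d}
Tree: B1–B2

Each bag holds 4 vertices, so the decomposition has width 3, which upper-bounds the treewidth. On the other hand G contains the 4-clique {a, b, d, e}. A clique must lie in a single bag of any decomposition, so no decomposition can have width below 3. Therefore the treewidth is 3.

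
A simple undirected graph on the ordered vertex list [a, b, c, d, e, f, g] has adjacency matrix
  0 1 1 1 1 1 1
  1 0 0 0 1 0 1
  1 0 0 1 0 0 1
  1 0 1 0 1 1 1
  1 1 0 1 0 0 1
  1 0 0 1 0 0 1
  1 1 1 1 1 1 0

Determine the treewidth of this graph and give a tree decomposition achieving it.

Treewidth 3.
Bags: B1 = {a, d, e, g}  B2 = {a, b, e, g}  B3 = {a, c, d, g}  B4 = {a, d, f, g}
Tree: B1–B2, B1–B3, B3–B4

The largest bag has 4 vertices, giving width 3; this decomposition certifies tw(G) ≤ 3. Conversely, {a, d, e, g} is a clique of size 4, and the vertices of any clique must share a bag in every tree decomposition; so some bag has ≥ 4 vertices and tw(G) ≥ 3. Therefore the treewidth is 3.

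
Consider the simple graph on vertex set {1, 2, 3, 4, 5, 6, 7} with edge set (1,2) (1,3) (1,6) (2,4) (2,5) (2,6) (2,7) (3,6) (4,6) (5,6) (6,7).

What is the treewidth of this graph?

2

A width-2 tree decomposition is:
Bags: B1 = {2, 5, 6}  B2 = {2, 6, 7}  B3 = {2, 4, 6}  B4 = {1, 2, 6}  B5 = {1, 3, 6}
Tree: B1–B2, B2–B3, B2–B4, B4–B5
Each bag holds 3 vertices, so the decomposition has width 2, which upper-bounds the treewidth. For the lower bound, the 3 vertices {1, 2, 6} are pairwise adjacent, and any tree decomposition puts a clique entirely inside one bag — forcing width ≥ 2. The upper and lower bounds meet at 2, so that is the treewidth.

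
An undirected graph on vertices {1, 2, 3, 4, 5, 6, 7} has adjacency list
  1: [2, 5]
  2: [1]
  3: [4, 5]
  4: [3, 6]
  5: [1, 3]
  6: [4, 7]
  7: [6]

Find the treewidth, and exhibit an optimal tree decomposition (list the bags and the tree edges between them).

The largest bag has 2 vertices, giving width 1; this decomposition certifies tw(G) ≤ 1. G has an edge, so its treewidth is at least 1. Combining the bounds, tw(G) = 1.

Treewidth 1.
Bags: B1 = {6, 7}  B2 = {4, 6}  B3 = {3, 4}  B4 = {3, 5}  B5 = {1, 5}  B6 = {1, 2}
Tree: B1–B2, B2–B3, B3–B4, B4–B5, B5–B6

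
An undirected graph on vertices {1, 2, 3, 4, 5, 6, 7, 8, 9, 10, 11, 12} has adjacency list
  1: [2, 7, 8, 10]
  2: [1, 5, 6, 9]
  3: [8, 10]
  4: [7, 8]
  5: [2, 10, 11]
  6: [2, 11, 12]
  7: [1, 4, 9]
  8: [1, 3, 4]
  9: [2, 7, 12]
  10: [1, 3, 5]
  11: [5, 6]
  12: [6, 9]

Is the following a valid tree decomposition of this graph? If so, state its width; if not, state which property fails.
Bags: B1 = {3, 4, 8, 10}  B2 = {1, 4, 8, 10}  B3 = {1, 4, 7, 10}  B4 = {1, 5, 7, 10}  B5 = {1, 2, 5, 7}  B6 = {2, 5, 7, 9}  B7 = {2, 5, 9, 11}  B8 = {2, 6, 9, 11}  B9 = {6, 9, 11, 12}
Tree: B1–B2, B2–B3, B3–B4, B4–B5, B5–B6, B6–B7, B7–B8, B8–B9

Checking the three conditions: (i) the bags cover all of {1, 2, 3, 4, 5, 6, 7, 8, 9, 10, 11, 12}; (ii) for each edge, some bag contains both endpoints; (iii) the bags containing any fixed vertex form a subtree. All hold, so the decomposition is valid with width 4 − 1 = 3.

Yes; width 3.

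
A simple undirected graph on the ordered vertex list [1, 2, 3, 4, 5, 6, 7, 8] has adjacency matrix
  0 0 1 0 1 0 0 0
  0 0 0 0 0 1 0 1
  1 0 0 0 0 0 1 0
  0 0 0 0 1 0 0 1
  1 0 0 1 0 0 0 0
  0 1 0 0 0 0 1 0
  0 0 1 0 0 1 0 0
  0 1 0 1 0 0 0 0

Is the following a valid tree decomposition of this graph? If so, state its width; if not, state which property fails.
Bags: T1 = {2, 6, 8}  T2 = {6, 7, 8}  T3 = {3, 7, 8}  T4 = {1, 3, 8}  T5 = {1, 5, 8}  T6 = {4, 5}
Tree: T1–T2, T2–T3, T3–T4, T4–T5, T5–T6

No — edge (8,4) lies in no bag.

A tree decomposition must satisfy three properties: every vertex lies in some bag; for every edge, both endpoints lie together in some bag; and for every vertex, the bags containing it form a connected subtree. Here edge (8,4) lies in no bag, so the decomposition is invalid.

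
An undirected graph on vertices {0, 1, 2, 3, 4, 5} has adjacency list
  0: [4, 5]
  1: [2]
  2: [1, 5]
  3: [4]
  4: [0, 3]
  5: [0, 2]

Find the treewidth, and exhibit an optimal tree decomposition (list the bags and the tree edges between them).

Every bag has size at most 2, so the width is 2 − 1 = 1 and tw(G) ≤ 1. G has an edge, so its treewidth is at least 1. Hence tw(G) = 1 exactly.

Treewidth 1.
Bags: B1 = {1, 2}  B2 = {2, 5}  B3 = {0, 5}  B4 = {0, 4}  B5 = {3, 4}
Tree: B1–B2, B2–B3, B3–B4, B4–B5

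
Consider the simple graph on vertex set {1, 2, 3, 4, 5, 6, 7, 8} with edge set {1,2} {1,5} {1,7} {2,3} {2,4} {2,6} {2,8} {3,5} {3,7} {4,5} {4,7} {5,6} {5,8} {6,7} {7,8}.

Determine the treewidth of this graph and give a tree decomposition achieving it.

Treewidth 3.
Bags: B1 = {2, 5, 6, 7}  B2 = {2, 5, 7, 8}  B3 = {2, 3, 5, 7}  B4 = {1, 2, 5, 7}  B5 = {2, 4, 5, 7}
Tree: B1–B2, B2–B3, B3–B4, B4–B5

Each bag holds 4 vertices, so the decomposition has width 3, which upper-bounds the treewidth. For the lower bound: the 4 vertex sets {5,6}, {2,8}, {7}, {3} are disjoint, each induces a connected subgraph, and every pair is joined by at least one edge of G. Contracting each set to a single vertex therefore yields K_{4} as a minor, and since treewidth is minor-monotone, tw(G) ≥ tw(K_{4}) = 3. The upper and lower bounds meet at 3, so that is the treewidth.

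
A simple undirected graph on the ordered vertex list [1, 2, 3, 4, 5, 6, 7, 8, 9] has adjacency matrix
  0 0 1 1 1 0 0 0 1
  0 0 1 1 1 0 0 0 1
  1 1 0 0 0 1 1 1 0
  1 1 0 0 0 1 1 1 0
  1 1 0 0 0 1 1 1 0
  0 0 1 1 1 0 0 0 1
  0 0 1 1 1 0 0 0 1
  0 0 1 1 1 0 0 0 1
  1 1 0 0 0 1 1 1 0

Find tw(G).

4

A width-4 tree decomposition is:
Bags: B1 = {2, 3, 4, 5, 9}  B2 = {3, 4, 5, 7, 9}  B3 = {1, 3, 4, 5, 9}  B4 = {3, 4, 5, 6, 9}  B5 = {3, 4, 5, 8, 9}
Tree: B1–B2, B2–B3, B3–B4, B4–B5
The largest bag has 5 vertices, giving width 4; this decomposition certifies tw(G) ≤ 4. For the lower bound: the 5 vertex sets {2,3}, {4,7}, {1,9}, {5}, {6} are disjoint, each induces a connected subgraph, and every pair is joined by at least one edge of G. Contracting each set to a single vertex therefore yields K_{5} as a minor, and since treewidth is minor-monotone, tw(G) ≥ tw(K_{5}) = 4. The upper and lower bounds meet at 4, so that is the treewidth.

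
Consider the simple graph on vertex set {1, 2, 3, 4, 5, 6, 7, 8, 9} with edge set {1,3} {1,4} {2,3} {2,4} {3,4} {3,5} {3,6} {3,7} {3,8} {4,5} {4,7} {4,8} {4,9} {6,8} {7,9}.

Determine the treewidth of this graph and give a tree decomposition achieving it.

The largest bag has 3 vertices, giving width 2; this decomposition certifies tw(G) ≤ 2. For the lower bound, the 3 vertices {4, 7, 9} are pairwise adjacent, and any tree decomposition puts a clique entirely inside one bag — forcing width ≥ 2. The upper and lower bounds meet at 2, so that is the treewidth.

Treewidth 2.
One optimal decomposition is:
Bags: B1 = {3, 4, 8}  B2 = {3, 6, 8}  B3 = {3, 4, 5}  B4 = {1, 3, 4}  B5 = {3, 4, 7}  B6 = {2, 3, 4}  B7 = {4, 7, 9}
Tree: B1–B2, B1–B3, B1–B4, B1–B5, B3–B6, B5–B7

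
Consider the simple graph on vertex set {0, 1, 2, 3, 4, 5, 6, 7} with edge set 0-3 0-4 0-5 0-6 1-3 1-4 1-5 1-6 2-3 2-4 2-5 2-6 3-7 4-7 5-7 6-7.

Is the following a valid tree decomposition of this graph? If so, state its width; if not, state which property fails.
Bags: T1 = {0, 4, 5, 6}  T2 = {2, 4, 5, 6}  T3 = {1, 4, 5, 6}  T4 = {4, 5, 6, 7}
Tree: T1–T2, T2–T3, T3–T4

No — vertex 3 appears in no bag.

A tree decomposition must satisfy three properties: every vertex lies in some bag; for every edge, both endpoints lie together in some bag; and for every vertex, the bags containing it form a connected subtree. Here vertex 3 appears in no bag, so the decomposition is invalid.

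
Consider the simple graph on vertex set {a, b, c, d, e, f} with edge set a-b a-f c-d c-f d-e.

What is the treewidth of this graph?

A width-1 tree decomposition is:
Bags: B1 = {d, e}  B2 = {c, d}  B3 = {c, f}  B4 = {a, f}  B5 = {a, b}
Tree: B1–B2, B2–B3, B3–B4, B4–B5
Every bag has size at most 2, so the width is 2 − 1 = 1 and tw(G) ≤ 1. Any graph with an edge has treewidth ≥ 1, and G has the edge e–d. Combining the bounds, tw(G) = 1.

1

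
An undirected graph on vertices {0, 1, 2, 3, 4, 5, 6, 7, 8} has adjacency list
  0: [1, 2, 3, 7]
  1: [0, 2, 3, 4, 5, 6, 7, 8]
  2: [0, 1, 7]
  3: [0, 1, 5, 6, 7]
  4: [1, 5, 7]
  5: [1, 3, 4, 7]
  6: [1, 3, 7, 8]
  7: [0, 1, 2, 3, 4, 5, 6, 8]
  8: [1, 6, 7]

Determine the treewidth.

A width-3 tree decomposition is:
Bags: B1 = {1, 4, 5, 7}  B2 = {1, 3, 5, 7}  B3 = {1, 3, 6, 7}  B4 = {1, 6, 7, 8}  B5 = {0, 1, 3, 7}  B6 = {0, 1, 2, 7}
Tree: B1–B2, B2–B3, B3–B4, B2–B5, B5–B6
The largest bag has 4 vertices, giving width 3; this decomposition certifies tw(G) ≤ 3. For the lower bound, the 4 vertices {1, 6, 7, 8} are pairwise adjacent, and any tree decomposition puts a clique entirely inside one bag — forcing width ≥ 3. Hence tw(G) = 3 exactly.

3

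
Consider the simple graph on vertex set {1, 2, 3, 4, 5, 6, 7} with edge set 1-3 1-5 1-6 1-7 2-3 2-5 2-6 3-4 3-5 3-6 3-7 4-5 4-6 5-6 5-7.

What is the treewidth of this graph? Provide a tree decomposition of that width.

Treewidth 3.
Bags: B1 = {2, 3, 5, 6}  B2 = {1, 3, 5, 6}  B3 = {3, 4, 5, 6}  B4 = {1, 3, 5, 7}
Tree: B1–B2, B2–B3, B2–B4

Each bag holds 4 vertices, so the decomposition has width 3, which upper-bounds the treewidth. For the lower bound, the 4 vertices {1, 3, 5, 6} are pairwise adjacent, and any tree decomposition puts a clique entirely inside one bag — forcing width ≥ 3. Hence tw(G) = 3 exactly.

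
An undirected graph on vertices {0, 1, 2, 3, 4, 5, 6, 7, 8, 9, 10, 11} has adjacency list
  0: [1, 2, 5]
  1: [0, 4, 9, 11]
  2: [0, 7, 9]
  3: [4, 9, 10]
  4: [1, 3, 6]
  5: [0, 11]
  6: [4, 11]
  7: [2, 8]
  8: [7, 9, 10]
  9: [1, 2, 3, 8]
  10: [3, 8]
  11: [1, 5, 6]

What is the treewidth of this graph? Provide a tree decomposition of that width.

Treewidth 3.
One optimal decomposition is:
Bags: B1 = {2, 7, 8, 10}  B2 = {2, 8, 9, 10}  B3 = {2, 3, 9, 10}  B4 = {0, 2, 3, 9}  B5 = {0, 1, 3, 9}  B6 = {0, 1, 3, 4}  B7 = {0, 1, 4, 5}  B8 = {1, 4, 5, 11}  B9 = {4, 5, 6, 11}
Tree: B1–B2, B2–B3, B3–B4, B4–B5, B5–B6, B6–B7, B7–B8, B8–B9

The largest bag has 4 vertices, giving width 3; this decomposition certifies tw(G) ≤ 3. For the lower bound: the 4 vertex sets {7,8,10}, {2}, {9}, {0,1,3,4} are disjoint, each induces a connected subgraph, and every pair is joined by at least one edge of G. Contracting each set to a single vertex therefore yields K_{4} as a minor, and since treewidth is minor-monotone, tw(G) ≥ tw(K_{4}) = 3. Hence tw(G) = 3 exactly.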